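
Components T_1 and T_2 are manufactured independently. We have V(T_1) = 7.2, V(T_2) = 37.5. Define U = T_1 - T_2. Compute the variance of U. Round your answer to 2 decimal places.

By independence, V(U) = (1)²V(T_1) + (-1)²V(T_2)
= (1)²·7.2 + (-1)²·37.5 = 44.7

44.70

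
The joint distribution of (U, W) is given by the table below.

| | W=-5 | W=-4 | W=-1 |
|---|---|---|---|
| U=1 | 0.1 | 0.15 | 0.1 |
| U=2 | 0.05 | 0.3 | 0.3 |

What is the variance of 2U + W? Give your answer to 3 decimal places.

E[U] = 1.65,  E[W] = -2.95,  E[UW] = -4.7
Var(U) = 2.95 − (1.65)² = 0.2275;  Var(W) = 11.35 − (-2.95)² = 2.6475
cov(U,W) = -4.7 − (1.65)(-2.95) = 0.1675
Var(2U + W) = (2)²·0.2275 + (1)²·2.6475 + 2·(2)·(1)·0.1675 = 4.2275

4.228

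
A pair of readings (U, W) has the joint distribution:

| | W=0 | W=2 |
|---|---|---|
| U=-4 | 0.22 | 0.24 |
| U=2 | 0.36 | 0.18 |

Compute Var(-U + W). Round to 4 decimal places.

E[U] = -0.76,  E[W] = 0.84,  E[UW] = -1.2
Var(U) = 9.52 − (-0.76)² = 8.9424;  Var(W) = 1.68 − (0.84)² = 0.9744
Cov(U,W) = -1.2 − (-0.76)(0.84) = -0.5616
Var(-U + W) = (-1)²·8.9424 + (1)²·0.9744 + 2·(-1)·(1)·-0.5616 = 11.04

11.0400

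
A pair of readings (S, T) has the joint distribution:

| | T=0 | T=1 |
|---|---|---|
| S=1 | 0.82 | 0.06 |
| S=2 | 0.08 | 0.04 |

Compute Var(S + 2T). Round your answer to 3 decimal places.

E[S] = 1.12,  E[T] = 0.1,  E[ST] = 0.14
Var(S) = 1.36 − (1.12)² = 0.1056;  Var(T) = 0.1 − (0.1)² = 0.09
Cov(S,T) = 0.14 − (1.12)(0.1) = 0.028
Var(S + 2T) = (1)²·0.1056 + (2)²·0.09 + 2·(1)·(2)·0.028 = 0.5776

0.578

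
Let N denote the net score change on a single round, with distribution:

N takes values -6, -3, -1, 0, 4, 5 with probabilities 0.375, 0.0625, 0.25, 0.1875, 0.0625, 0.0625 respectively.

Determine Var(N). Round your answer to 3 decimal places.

E[N] = (-6)(0.375) + (-3)(0.0625) + (-1)(0.25) + (0)(0.1875) + (4)(0.0625) + (5)(0.0625) = -2.125
E[N²] = (-6)²(0.375) + (-3)²(0.0625) + (-1)²(0.25) + (0)²(0.1875) + (4)²(0.0625) + (5)²(0.0625) = 16.875
Var(N) = E[N²] − (E[N])² = 16.875 − (-2.125)² = 12.359375

12.359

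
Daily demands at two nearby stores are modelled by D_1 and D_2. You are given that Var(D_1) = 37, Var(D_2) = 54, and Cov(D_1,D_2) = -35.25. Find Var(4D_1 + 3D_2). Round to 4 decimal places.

Var(4D_1 + 3D_2) = (4)²·Var(D_1) + (3)²·Var(D_2) + 2·(4)·(3)·Cov(D_1,D_2)
= 16·37 + 9·54 + 24·-35.25 = 232

232.0000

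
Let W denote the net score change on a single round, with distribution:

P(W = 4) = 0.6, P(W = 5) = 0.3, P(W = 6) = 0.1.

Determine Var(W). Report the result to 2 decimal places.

0.45

E[W] = (4)(0.6) + (5)(0.3) + (6)(0.1) = 4.5
E[W²] = (4)²(0.6) + (5)²(0.3) + (6)²(0.1) = 20.7
Var(W) = E[W²] − (E[W])² = 20.7 − (4.5)² = 0.45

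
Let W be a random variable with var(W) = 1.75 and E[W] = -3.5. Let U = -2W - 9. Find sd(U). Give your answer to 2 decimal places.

2.65

var(-2W - 9) = (-2)²·1.75 = 7
sd(U) = √7 ≈ 2.65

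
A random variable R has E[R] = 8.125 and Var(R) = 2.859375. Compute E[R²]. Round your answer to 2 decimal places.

E[R²] = Var(R) + (E[R])² = 2.859375 + (8.125)² = 68.875

68.88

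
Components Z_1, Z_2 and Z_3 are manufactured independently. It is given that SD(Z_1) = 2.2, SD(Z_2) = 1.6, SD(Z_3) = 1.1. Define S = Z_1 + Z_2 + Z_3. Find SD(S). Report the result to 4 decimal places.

2.9343

Var(Z_1) = 4.84, Var(Z_2) = 2.56, Var(Z_3) = 1.21
By independence, Var(S) = (1)²Var(Z_1) + (1)²Var(Z_2) + (1)²Var(Z_3)
= (1)²·4.84 + (1)²·2.56 + (1)²·1.21 = 8.61
SD(S) = √8.61 ≈ 2.9343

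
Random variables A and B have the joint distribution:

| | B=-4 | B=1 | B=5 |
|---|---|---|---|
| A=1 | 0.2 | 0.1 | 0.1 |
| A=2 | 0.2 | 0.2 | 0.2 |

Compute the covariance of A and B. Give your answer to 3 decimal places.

E[A] = 1.6,  E[B] = 0.2
E[AB] = 0.6
cov(A,B) = E[AB] − E[A]E[B] = 0.6 − (1.6)(0.2) = 0.28

0.280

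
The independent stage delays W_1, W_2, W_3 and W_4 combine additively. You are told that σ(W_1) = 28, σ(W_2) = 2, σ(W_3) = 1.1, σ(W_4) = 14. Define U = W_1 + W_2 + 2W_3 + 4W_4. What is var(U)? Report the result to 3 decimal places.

3928.840

var(W_1) = 784, var(W_2) = 4, var(W_3) = 1.21, var(W_4) = 196
By independence, var(U) = (1)²var(W_1) + (1)²var(W_2) + (2)²var(W_3) + (4)²var(W_4)
= (1)²·784 + (1)²·4 + (2)²·1.21 + (4)²·196 = 3928.84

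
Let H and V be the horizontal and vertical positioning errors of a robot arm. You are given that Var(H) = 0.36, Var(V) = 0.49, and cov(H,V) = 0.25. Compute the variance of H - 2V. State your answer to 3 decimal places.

1.320

Var(H - 2V) = (1)²·Var(H) + (-2)²·Var(V) + 2·(1)·(-2)·cov(H,V)
= 1·0.36 + 4·0.49 + -4·0.25 = 1.32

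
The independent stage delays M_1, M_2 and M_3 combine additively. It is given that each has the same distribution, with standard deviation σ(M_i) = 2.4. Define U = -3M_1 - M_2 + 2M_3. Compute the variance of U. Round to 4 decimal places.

80.6400

Var(M_i) = (2.4)² = 5.76
By independence, Var(U) = (-3)²Var(M_1) + (-1)²Var(M_2) + (2)²Var(M_3)
= (-3)²·5.76 + (-1)²·5.76 + (2)²·5.76 = 80.64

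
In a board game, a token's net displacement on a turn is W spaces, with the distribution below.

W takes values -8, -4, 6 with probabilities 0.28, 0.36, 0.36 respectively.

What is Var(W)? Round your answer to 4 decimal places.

34.3296

E[W] = (-8)(0.28) + (-4)(0.36) + (6)(0.36) = -1.52
E[W²] = (-8)²(0.28) + (-4)²(0.36) + (6)²(0.36) = 36.64
Var(W) = E[W²] − (E[W])² = 36.64 − (-1.52)² = 34.3296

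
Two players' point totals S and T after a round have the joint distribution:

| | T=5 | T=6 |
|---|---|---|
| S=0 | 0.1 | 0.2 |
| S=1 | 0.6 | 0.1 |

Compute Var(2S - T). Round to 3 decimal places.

E[S] = 0.7,  E[T] = 5.3,  E[ST] = 3.6
Var(S) = 0.7 − (0.7)² = 0.21;  Var(T) = 28.3 − (5.3)² = 0.21
cov(S,T) = 3.6 − (0.7)(5.3) = -0.11
Var(2S - T) = (2)²·0.21 + (-1)²·0.21 + 2·(2)·(-1)·-0.11 = 1.49

1.490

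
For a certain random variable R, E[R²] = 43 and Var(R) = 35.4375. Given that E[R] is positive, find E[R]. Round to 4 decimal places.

2.7500

(E[R])² = E[R²] − Var(R) = 43 − 35.4375 = 7.5625
E[R] = √7.5625 = 2.75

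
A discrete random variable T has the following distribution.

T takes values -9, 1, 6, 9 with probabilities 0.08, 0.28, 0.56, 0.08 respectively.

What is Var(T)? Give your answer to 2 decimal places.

E[T] = (-9)(0.08) + (1)(0.28) + (6)(0.56) + (9)(0.08) = 3.64
E[T²] = (-9)²(0.08) + (1)²(0.28) + (6)²(0.56) + (9)²(0.08) = 33.4
Var(T) = E[T²] − (E[T])² = 33.4 − (3.64)² = 20.1504

20.15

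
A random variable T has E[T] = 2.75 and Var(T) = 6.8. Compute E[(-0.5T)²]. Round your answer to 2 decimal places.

3.59

E[-0.5T] = -0.5·2.75 = -1.375
Var(-0.5T) = (-0.5)²·6.8 = 1.7
E[(-0.5T)²] = Var((-0.5T)) + (E[(-0.5T)])² = 1.7 + (-1.375)² = 3.590625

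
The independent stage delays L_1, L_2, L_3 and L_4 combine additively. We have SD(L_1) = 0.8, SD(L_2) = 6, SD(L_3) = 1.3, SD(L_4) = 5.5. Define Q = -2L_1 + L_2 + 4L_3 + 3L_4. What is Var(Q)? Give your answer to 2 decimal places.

337.85

Var(L_1) = 0.64, Var(L_2) = 36, Var(L_3) = 1.69, Var(L_4) = 30.25
By independence, Var(Q) = (-2)²Var(L_1) + (1)²Var(L_2) + (4)²Var(L_3) + (3)²Var(L_4)
= (-2)²·0.64 + (1)²·36 + (4)²·1.69 + (3)²·30.25 = 337.85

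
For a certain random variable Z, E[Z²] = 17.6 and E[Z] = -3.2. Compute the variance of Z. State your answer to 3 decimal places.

7.360

Var(Z) = 17.6 − (-3.2)² = 7.36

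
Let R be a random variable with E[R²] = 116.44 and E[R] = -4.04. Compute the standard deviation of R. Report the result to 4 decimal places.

10.0059

Var(R) = 116.44 − (-4.04)² = 100.1184
sd(R) = √100.1184 ≈ 10.0059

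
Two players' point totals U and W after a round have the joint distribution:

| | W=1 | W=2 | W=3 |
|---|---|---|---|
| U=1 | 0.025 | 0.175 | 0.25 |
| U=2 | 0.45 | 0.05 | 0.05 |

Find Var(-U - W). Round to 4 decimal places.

0.3844

E[U] = 1.55,  E[W] = 1.825,  E[UW] = 2.525
Var(U) = 2.65 − (1.55)² = 0.2475;  Var(W) = 4.075 − (1.825)² = 0.744375
Cov(U,W) = 2.525 − (1.55)(1.825) = -0.30375
Var(-U - W) = (-1)²·0.2475 + (-1)²·0.744375 + 2·(-1)·(-1)·-0.30375 = 0.384375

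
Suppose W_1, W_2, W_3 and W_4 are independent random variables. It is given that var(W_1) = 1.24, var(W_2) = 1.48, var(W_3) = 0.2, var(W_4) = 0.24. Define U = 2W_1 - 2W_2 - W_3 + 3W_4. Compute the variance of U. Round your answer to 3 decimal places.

13.240

By independence, var(U) = (2)²var(W_1) + (-2)²var(W_2) + (-1)²var(W_3) + (3)²var(W_4)
= (2)²·1.24 + (-2)²·1.48 + (-1)²·0.2 + (3)²·0.24 = 13.24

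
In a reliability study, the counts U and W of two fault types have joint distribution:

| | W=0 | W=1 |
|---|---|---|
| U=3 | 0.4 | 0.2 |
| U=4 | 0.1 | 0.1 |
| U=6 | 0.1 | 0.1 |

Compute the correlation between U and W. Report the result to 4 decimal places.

E[U] = 3.8,  E[W] = 0.4
E[UW] = 1.6
cov(U,W) = E[UW] − E[U]E[W] = 1.6 − (3.8)(0.4) = 0.08
var(U) = 1.36,  var(W) = 0.24
ρ = 0.08 / √(1.36·0.24) ≈ 0.1400

0.1400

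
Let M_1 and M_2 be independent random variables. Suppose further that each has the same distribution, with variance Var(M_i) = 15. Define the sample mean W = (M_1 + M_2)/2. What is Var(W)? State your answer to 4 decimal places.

7.5000

By independence, Var(W) = (0.5)²Var(M_1) + (0.5)²Var(M_2)
= (0.5)²·15 + (0.5)²·15 = 7.5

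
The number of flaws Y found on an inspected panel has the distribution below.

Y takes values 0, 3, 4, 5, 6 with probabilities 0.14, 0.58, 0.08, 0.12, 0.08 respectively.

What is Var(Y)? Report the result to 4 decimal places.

2.5204

E[Y] = (0)(0.14) + (3)(0.58) + (4)(0.08) + (5)(0.12) + (6)(0.08) = 3.14
E[Y²] = (0)²(0.14) + (3)²(0.58) + (4)²(0.08) + (5)²(0.12) + (6)²(0.08) = 12.38
Var(Y) = E[Y²] − (E[Y])² = 12.38 − (3.14)² = 2.5204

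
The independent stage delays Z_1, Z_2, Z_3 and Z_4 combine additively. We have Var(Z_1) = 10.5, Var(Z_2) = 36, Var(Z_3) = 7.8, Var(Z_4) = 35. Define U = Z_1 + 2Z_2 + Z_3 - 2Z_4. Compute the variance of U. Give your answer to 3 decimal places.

302.300

By independence, Var(U) = (1)²Var(Z_1) + (2)²Var(Z_2) + (1)²Var(Z_3) + (-2)²Var(Z_4)
= (1)²·10.5 + (2)²·36 + (1)²·7.8 + (-2)²·35 = 302.3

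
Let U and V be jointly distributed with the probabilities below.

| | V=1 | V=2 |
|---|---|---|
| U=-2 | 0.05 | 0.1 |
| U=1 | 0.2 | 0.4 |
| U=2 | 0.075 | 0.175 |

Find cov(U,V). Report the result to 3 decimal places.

E[U] = 0.8,  E[V] = 1.675
E[UV] = 1.35
cov(U,V) = E[UV] − E[U]E[V] = 1.35 − (0.8)(1.675) = 0.01

0.010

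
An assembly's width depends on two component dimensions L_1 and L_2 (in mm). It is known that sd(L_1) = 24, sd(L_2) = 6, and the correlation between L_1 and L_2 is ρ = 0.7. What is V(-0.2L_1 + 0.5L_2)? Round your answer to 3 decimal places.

11.880

V(L_1) = (24)² = 576;  V(L_2) = (6)² = 36
Cov(L_1,L_2) = ρ·sd(L_1)·sd(L_2) = 0.7·24·6 = 100.8
V(-0.2L_1 + 0.5L_2) = (-0.2)²·V(L_1) + (0.5)²·V(L_2) + 2·(-0.2)·(0.5)·Cov(L_1,L_2)
= 0.04·576 + 0.25·36 + -0.2·100.8 = 11.88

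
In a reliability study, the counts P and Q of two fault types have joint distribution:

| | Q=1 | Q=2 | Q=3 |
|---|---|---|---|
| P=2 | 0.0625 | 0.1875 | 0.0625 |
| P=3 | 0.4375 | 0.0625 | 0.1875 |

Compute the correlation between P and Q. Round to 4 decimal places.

E[P] = 2.6875,  E[Q] = 1.75
E[PQ] = 4.625
Cov(P,Q) = E[PQ] − E[P]E[Q] = 4.625 − (2.6875)(1.75) = -0.078125
var(P) = 0.21484375,  var(Q) = 0.6875
ρ = -0.078125 / √(0.21484375·0.6875) ≈ -0.2033

-0.2033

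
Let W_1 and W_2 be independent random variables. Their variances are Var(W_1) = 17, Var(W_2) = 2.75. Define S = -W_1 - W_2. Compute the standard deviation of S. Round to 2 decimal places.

4.44

By independence, Var(S) = (-1)²Var(W_1) + (-1)²Var(W_2)
= (-1)²·17 + (-1)²·2.75 = 19.75
SD(S) = √19.75 ≈ 4.44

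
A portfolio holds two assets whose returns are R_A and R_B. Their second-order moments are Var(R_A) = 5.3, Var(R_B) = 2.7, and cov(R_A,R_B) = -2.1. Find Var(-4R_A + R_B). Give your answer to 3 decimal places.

Var(-4R_A + R_B) = (-4)²·Var(R_A) + (1)²·Var(R_B) + 2·(-4)·(1)·cov(R_A,R_B)
= 16·5.3 + 1·2.7 + -8·-2.1 = 104.3

104.300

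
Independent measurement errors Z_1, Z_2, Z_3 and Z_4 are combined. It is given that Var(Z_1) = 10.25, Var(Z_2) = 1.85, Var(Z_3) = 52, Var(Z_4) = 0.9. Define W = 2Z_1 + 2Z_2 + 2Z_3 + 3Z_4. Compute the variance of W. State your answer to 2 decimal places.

By independence, Var(W) = (2)²Var(Z_1) + (2)²Var(Z_2) + (2)²Var(Z_3) + (3)²Var(Z_4)
= (2)²·10.25 + (2)²·1.85 + (2)²·52 + (3)²·0.9 = 264.5

264.50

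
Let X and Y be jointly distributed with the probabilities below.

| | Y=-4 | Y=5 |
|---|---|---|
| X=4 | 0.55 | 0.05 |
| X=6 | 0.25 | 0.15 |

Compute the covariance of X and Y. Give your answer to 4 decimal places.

1.2600

E[X] = 4.8,  E[Y] = -2.2
E[XY] = -9.3
cov(X,Y) = E[XY] − E[X]E[Y] = -9.3 − (4.8)(-2.2) = 1.26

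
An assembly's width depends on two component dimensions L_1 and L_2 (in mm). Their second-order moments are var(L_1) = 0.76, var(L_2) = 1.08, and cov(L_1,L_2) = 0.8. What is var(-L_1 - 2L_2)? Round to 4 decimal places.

var(-L_1 - 2L_2) = (-1)²·var(L_1) + (-2)²·var(L_2) + 2·(-1)·(-2)·cov(L_1,L_2)
= 1·0.76 + 4·1.08 + 4·0.8 = 8.28

8.2800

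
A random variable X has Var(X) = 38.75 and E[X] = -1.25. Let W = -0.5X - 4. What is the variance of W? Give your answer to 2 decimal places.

9.69

Var(-0.5X - 4) = (-0.5)²·Var(X) = 0.25·38.75 = 9.6875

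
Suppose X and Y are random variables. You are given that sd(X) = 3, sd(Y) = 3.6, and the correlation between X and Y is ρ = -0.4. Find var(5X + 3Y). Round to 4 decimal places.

212.0400

var(X) = (3)² = 9;  var(Y) = (3.6)² = 12.96
Cov(X,Y) = ρ·sd(X)·sd(Y) = -0.4·3·3.6 = -4.32
var(5X + 3Y) = (5)²·var(X) + (3)²·var(Y) + 2·(5)·(3)·Cov(X,Y)
= 25·9 + 9·12.96 + 30·-4.32 = 212.04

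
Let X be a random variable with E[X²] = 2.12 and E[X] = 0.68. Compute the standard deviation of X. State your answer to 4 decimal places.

var(X) = 2.12 − (0.68)² = 1.6576
σ(X) = √1.6576 ≈ 1.2875

1.2875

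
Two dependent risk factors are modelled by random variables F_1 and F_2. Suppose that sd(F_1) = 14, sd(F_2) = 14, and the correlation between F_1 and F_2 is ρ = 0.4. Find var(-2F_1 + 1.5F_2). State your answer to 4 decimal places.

754.6000

var(F_1) = (14)² = 196;  var(F_2) = (14)² = 196
Cov(F_1,F_2) = ρ·sd(F_1)·sd(F_2) = 0.4·14·14 = 78.4
var(-2F_1 + 1.5F_2) = (-2)²·var(F_1) + (1.5)²·var(F_2) + 2·(-2)·(1.5)·Cov(F_1,F_2)
= 4·196 + 2.25·196 + -6·78.4 = 754.6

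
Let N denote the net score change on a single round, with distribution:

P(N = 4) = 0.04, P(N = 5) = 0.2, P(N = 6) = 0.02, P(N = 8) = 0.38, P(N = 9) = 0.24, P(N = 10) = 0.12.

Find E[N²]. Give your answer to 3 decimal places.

E[N²] = (4)²(0.04) + (5)²(0.2) + (6)²(0.02) + (8)²(0.38) + (9)²(0.24) + (10)²(0.12) = 62.12

62.120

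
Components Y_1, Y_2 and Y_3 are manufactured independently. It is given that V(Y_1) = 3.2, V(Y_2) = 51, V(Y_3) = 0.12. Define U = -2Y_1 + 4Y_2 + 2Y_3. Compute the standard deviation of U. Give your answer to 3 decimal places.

28.797

By independence, V(U) = (-2)²V(Y_1) + (4)²V(Y_2) + (2)²V(Y_3)
= (-2)²·3.2 + (4)²·51 + (2)²·0.12 = 829.28
σ(U) = √829.28 ≈ 28.797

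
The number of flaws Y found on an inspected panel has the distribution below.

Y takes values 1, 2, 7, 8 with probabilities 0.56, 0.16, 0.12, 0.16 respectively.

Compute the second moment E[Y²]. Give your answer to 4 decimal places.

17.3200

E[Y²] = (1)²(0.56) + (2)²(0.16) + (7)²(0.12) + (8)²(0.16) = 17.32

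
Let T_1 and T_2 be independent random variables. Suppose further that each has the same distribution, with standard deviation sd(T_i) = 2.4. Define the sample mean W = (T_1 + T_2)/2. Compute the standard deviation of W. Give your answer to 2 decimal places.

V(T_i) = (2.4)² = 5.76
By independence, V(W) = (0.5)²V(T_1) + (0.5)²V(T_2)
= (0.5)²·5.76 + (0.5)²·5.76 = 2.88
sd(W) = √2.88 ≈ 1.70

1.70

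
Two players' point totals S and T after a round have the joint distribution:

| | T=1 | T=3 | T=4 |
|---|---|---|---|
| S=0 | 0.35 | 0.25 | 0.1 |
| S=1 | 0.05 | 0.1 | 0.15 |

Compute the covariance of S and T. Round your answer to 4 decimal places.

E[S] = 0.3,  E[T] = 2.45
E[ST] = 0.95
Cov(S,T) = E[ST] − E[S]E[T] = 0.95 − (0.3)(2.45) = 0.215

0.2150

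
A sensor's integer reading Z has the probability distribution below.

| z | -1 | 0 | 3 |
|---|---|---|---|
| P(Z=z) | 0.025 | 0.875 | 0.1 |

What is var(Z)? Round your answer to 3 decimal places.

0.849

E[Z] = (-1)(0.025) + (0)(0.875) + (3)(0.1) = 0.275
E[Z²] = (-1)²(0.025) + (0)²(0.875) + (3)²(0.1) = 0.925
var(Z) = E[Z²] − (E[Z])² = 0.925 − (0.275)² = 0.849375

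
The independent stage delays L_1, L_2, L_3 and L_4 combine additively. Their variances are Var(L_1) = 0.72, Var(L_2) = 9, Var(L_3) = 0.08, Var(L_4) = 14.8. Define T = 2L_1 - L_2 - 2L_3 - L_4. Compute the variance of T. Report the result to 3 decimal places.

By independence, Var(T) = (2)²Var(L_1) + (-1)²Var(L_2) + (-2)²Var(L_3) + (-1)²Var(L_4)
= (2)²·0.72 + (-1)²·9 + (-2)²·0.08 + (-1)²·14.8 = 27

27.000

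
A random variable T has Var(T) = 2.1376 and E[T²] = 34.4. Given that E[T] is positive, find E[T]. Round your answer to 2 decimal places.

5.68

(E[T])² = E[T²] − Var(T) = 34.4 − 2.1376 = 32.2624
E[T] = √32.2624 = 5.68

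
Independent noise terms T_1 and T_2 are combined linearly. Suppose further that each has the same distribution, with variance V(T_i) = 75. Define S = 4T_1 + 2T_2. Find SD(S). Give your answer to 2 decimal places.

By independence, V(S) = (4)²V(T_1) + (2)²V(T_2)
= (4)²·75 + (2)²·75 = 1500
SD(S) = √1500 ≈ 38.73

38.73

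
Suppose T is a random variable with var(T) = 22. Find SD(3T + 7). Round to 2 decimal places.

14.07

var(3T + 7) = (3)²·22 = 198
SD(3T + 7) = √198 ≈ 14.07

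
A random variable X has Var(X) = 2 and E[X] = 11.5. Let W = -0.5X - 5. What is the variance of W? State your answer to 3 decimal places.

0.500

Var(-0.5X - 5) = (-0.5)²·Var(X) = 0.25·2 = 0.5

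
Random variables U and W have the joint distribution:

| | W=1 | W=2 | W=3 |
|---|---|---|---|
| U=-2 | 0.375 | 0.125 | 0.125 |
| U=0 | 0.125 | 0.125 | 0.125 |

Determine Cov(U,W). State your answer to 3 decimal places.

E[U] = -1.25,  E[W] = 1.75
E[UW] = -2
Cov(U,W) = E[UW] − E[U]E[W] = -2 − (-1.25)(1.75) = 0.1875

0.188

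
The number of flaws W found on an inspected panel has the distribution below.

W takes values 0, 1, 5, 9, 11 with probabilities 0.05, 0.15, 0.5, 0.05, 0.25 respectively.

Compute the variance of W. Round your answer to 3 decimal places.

12.728

E[W] = (0)(0.05) + (1)(0.15) + (5)(0.5) + (9)(0.05) + (11)(0.25) = 5.85
E[W²] = (0)²(0.05) + (1)²(0.15) + (5)²(0.5) + (9)²(0.05) + (11)²(0.25) = 46.95
V(W) = E[W²] − (E[W])² = 46.95 − (5.85)² = 12.7275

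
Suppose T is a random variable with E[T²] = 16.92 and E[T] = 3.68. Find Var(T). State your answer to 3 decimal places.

Var(T) = 16.92 − (3.68)² = 3.3776

3.378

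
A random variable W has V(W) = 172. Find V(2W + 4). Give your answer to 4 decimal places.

688.0000

V(2W + 4) = (2)²·V(W) = 4·172 = 688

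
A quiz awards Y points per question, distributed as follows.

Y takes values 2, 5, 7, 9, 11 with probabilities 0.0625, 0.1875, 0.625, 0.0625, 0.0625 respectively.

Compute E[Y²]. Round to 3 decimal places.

48.188

E[Y²] = (2)²(0.0625) + (5)²(0.1875) + (7)²(0.625) + (9)²(0.0625) + (11)²(0.0625) = 48.1875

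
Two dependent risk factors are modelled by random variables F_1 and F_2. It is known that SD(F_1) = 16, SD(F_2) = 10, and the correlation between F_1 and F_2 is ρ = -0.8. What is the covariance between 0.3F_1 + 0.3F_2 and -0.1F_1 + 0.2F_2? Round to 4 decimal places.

-5.5200

V(F_1) = (16)² = 256;  V(F_2) = (10)² = 100
cov(F_1,F_2) = ρ·SD(F_1)·SD(F_2) = -0.8·16·10 = -128
cov(0.3F_1 + 0.3F_2, -0.1F_1 + 0.2F_2) = (0.3)(-0.1)V(F_1) + (0.3)(0.2)V(F_2) + [(0.3)(0.2) + (0.3)(-0.1)]cov(F_1,F_2)
= -0.03·256 + 0.06·100 + 0.03·-128 = -5.52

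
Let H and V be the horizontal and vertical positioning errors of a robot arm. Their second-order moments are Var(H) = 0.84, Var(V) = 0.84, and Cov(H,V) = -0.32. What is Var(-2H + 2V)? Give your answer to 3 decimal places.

Var(-2H + 2V) = (-2)²·Var(H) + (2)²·Var(V) + 2·(-2)·(2)·Cov(H,V)
= 4·0.84 + 4·0.84 + -8·-0.32 = 9.28

9.280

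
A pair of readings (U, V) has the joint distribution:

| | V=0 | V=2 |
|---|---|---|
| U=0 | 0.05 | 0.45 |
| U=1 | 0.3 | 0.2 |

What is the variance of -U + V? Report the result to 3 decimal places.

1.660

E[U] = 0.5,  E[V] = 1.3,  E[UV] = 0.4
Var(U) = 0.5 − (0.5)² = 0.25;  Var(V) = 2.6 − (1.3)² = 0.91
cov(U,V) = 0.4 − (0.5)(1.3) = -0.25
Var(-U + V) = (-1)²·0.25 + (1)²·0.91 + 2·(-1)·(1)·-0.25 = 1.66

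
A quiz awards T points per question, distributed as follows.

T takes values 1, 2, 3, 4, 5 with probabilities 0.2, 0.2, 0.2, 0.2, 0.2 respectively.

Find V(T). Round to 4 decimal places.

2.0000

E[T] = (1)(0.2) + (2)(0.2) + (3)(0.2) + (4)(0.2) + (5)(0.2) = 3
E[T²] = (1)²(0.2) + (2)²(0.2) + (3)²(0.2) + (4)²(0.2) + (5)²(0.2) = 11
V(T) = E[T²] − (E[T])² = 11 − (3)² = 2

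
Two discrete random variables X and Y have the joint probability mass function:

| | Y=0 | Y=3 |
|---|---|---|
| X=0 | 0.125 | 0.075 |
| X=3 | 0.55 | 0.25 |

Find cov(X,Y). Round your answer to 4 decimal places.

-0.0900

E[X] = 2.4,  E[Y] = 0.975
E[XY] = 2.25
cov(X,Y) = E[XY] − E[X]E[Y] = 2.25 − (2.4)(0.975) = -0.09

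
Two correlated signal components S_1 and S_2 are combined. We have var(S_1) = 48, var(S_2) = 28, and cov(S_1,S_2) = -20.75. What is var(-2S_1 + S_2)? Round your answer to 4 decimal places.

var(-2S_1 + S_2) = (-2)²·var(S_1) + (1)²·var(S_2) + 2·(-2)·(1)·cov(S_1,S_2)
= 4·48 + 1·28 + -4·-20.75 = 303

303.0000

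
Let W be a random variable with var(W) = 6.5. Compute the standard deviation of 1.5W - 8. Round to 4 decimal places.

var(1.5W - 8) = (1.5)²·6.5 = 14.625
sd(1.5W - 8) = √14.625 ≈ 3.8243

3.8243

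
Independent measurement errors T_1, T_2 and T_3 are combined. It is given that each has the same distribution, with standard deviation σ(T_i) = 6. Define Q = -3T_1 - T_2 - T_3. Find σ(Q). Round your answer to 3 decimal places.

19.900

Var(T_i) = (6)² = 36
By independence, Var(Q) = (-3)²Var(T_1) + (-1)²Var(T_2) + (-1)²Var(T_3)
= (-3)²·36 + (-1)²·36 + (-1)²·36 = 396
σ(Q) = √396 ≈ 19.900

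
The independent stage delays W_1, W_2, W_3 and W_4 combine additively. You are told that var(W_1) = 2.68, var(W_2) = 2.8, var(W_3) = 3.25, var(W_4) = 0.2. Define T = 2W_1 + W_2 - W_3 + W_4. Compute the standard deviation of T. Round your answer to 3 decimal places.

4.119

By independence, var(T) = (2)²var(W_1) + (1)²var(W_2) + (-1)²var(W_3) + (1)²var(W_4)
= (2)²·2.68 + (1)²·2.8 + (-1)²·3.25 + (1)²·0.2 = 16.97
SD(T) = √16.97 ≈ 4.119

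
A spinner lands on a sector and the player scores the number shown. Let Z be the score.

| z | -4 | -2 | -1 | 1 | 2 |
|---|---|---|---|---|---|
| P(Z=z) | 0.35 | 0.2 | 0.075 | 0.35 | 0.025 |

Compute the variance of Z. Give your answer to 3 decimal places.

E[Z] = (-4)(0.35) + (-2)(0.2) + (-1)(0.075) + (1)(0.35) + (2)(0.025) = -1.475
E[Z²] = (-4)²(0.35) + (-2)²(0.2) + (-1)²(0.075) + (1)²(0.35) + (2)²(0.025) = 6.925
var(Z) = E[Z²] − (E[Z])² = 6.925 − (-1.475)² = 4.749375

4.749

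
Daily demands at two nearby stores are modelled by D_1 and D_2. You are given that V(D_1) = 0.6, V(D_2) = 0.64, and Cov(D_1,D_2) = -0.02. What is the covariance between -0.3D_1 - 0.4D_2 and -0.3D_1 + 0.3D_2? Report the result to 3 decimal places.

-0.023

Cov(-0.3D_1 - 0.4D_2, -0.3D_1 + 0.3D_2) = (-0.3)(-0.3)V(D_1) + (-0.4)(0.3)V(D_2) + [(-0.3)(0.3) + (-0.4)(-0.3)]Cov(D_1,D_2)
= 0.09·0.6 + -0.12·0.64 + 0.03·-0.02 = -0.0234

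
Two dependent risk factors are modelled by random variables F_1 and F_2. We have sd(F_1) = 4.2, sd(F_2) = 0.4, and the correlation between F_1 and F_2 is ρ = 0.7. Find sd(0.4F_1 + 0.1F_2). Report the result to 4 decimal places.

1.7082

Var(F_1) = (4.2)² = 17.64;  Var(F_2) = (0.4)² = 0.16
Cov(F_1,F_2) = ρ·sd(F_1)·sd(F_2) = 0.7·4.2·0.4 = 1.176
Var(0.4F_1 + 0.1F_2) = (0.4)²·Var(F_1) + (0.1)²·Var(F_2) + 2·(0.4)·(0.1)·Cov(F_1,F_2)
= 0.16·17.64 + 0.01·0.16 + 0.08·1.176 = 2.91808
sd(0.4F_1 + 0.1F_2) = √2.91808 ≈ 1.7082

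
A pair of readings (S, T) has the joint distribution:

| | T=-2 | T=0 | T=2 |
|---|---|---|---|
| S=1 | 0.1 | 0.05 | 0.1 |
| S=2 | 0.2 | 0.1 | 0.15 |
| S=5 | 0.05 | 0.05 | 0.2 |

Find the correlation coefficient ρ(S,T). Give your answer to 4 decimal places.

0.2725

E[S] = 2.65,  E[T] = 0.2
E[ST] = 1.3
Cov(S,T) = E[ST] − E[S]E[T] = 1.3 − (2.65)(0.2) = 0.77
var(S) = 2.5275,  var(T) = 3.16
ρ = 0.77 / √(2.5275·3.16) ≈ 0.2725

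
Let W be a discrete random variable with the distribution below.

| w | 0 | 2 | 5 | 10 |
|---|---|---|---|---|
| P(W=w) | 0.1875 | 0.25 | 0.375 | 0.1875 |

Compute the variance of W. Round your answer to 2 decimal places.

E[W] = (0)(0.1875) + (2)(0.25) + (5)(0.375) + (10)(0.1875) = 4.25
E[W²] = (0)²(0.1875) + (2)²(0.25) + (5)²(0.375) + (10)²(0.1875) = 29.125
Var(W) = E[W²] − (E[W])² = 29.125 − (4.25)² = 11.0625

11.06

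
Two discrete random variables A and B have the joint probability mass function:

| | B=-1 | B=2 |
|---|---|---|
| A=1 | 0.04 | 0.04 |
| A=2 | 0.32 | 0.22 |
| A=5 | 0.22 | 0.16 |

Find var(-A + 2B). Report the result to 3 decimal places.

11.208

E[A] = 3.06,  E[B] = 0.26,  E[AB] = 0.78
var(A) = 11.74 − (3.06)² = 2.3764;  var(B) = 2.26 − (0.26)² = 2.1924
Cov(A,B) = 0.78 − (3.06)(0.26) = -0.0156
var(-A + 2B) = (-1)²·2.3764 + (2)²·2.1924 + 2·(-1)·(2)·-0.0156 = 11.2084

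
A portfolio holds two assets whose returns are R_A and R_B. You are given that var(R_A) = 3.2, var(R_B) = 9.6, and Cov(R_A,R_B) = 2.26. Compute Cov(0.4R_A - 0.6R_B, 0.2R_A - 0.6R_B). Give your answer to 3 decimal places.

2.898

Cov(0.4R_A - 0.6R_B, 0.2R_A - 0.6R_B) = (0.4)(0.2)var(R_A) + (-0.6)(-0.6)var(R_B) + [(0.4)(-0.6) + (-0.6)(0.2)]Cov(R_A,R_B)
= 0.08·3.2 + 0.36·9.6 + -0.36·2.26 = 2.8984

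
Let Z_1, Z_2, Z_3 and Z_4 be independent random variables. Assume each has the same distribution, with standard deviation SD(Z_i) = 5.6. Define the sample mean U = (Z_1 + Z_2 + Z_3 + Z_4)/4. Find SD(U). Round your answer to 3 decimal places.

Var(Z_i) = (5.6)² = 31.36
By independence, Var(U) = (0.25)²Var(Z_1) + (0.25)²Var(Z_2) + (0.25)²Var(Z_3) + (0.25)²Var(Z_4)
= (0.25)²·31.36 + (0.25)²·31.36 + (0.25)²·31.36 + (0.25)²·31.36 = 7.84
SD(U) = √7.84 ≈ 2.800

2.800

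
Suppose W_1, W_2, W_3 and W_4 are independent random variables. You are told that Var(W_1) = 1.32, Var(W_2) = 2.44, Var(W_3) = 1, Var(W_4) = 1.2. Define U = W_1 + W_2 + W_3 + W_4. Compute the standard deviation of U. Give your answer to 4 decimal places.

By independence, Var(U) = (1)²Var(W_1) + (1)²Var(W_2) + (1)²Var(W_3) + (1)²Var(W_4)
= (1)²·1.32 + (1)²·2.44 + (1)²·1 + (1)²·1.2 = 5.96
SD(U) = √5.96 ≈ 2.4413

2.4413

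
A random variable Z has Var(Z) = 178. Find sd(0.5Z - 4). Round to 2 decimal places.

Var(0.5Z - 4) = (0.5)²·178 = 44.5
sd(0.5Z - 4) = √44.5 ≈ 6.67

6.67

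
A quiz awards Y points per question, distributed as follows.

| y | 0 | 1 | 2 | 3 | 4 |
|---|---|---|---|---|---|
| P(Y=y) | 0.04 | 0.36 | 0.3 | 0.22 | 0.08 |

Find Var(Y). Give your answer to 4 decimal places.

E[Y] = (0)(0.04) + (1)(0.36) + (2)(0.3) + (3)(0.22) + (4)(0.08) = 1.94
E[Y²] = (0)²(0.04) + (1)²(0.36) + (2)²(0.3) + (3)²(0.22) + (4)²(0.08) = 4.82
Var(Y) = E[Y²] − (E[Y])² = 4.82 − (1.94)² = 1.0564

1.0564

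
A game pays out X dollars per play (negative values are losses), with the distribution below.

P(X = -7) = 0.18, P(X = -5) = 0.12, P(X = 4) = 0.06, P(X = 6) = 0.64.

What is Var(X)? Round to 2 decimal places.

30.89

E[X] = (-7)(0.18) + (-5)(0.12) + (4)(0.06) + (6)(0.64) = 2.22
E[X²] = (-7)²(0.18) + (-5)²(0.12) + (4)²(0.06) + (6)²(0.64) = 35.82
Var(X) = E[X²] − (E[X])² = 35.82 − (2.22)² = 30.8916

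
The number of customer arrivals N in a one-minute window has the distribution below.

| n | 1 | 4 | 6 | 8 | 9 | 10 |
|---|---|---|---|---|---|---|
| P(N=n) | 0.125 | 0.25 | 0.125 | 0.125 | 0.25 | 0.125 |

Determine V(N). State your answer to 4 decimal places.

8.7344

E[N] = (1)(0.125) + (4)(0.25) + (6)(0.125) + (8)(0.125) + (9)(0.25) + (10)(0.125) = 6.375
E[N²] = (1)²(0.125) + (4)²(0.25) + (6)²(0.125) + (8)²(0.125) + (9)²(0.25) + (10)²(0.125) = 49.375
V(N) = E[N²] − (E[N])² = 49.375 − (6.375)² = 8.734375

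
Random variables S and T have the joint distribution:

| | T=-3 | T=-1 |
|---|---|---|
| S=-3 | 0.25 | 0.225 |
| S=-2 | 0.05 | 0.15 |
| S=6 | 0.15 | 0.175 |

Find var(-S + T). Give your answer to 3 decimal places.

E[S] = 0.125,  E[T] = -1.9,  E[ST] = -0.225
var(S) = 16.775 − (0.125)² = 16.759375;  var(T) = 4.6 − (-1.9)² = 0.99
Cov(S,T) = -0.225 − (0.125)(-1.9) = 0.0125
var(-S + T) = (-1)²·16.759375 + (1)²·0.99 + 2·(-1)·(1)·0.0125 = 17.724375

17.724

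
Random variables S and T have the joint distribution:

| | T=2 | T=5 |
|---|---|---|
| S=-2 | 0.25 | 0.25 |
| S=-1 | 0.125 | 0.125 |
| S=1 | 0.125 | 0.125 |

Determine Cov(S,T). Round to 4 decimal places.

0.0000

E[S] = -1,  E[T] = 3.5
E[ST] = -3.5
Cov(S,T) = E[ST] − E[S]E[T] = -3.5 − (-1)(3.5) = 0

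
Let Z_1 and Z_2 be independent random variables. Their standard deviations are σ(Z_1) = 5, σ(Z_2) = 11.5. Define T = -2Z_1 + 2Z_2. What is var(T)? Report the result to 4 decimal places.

629.0000

var(Z_1) = 25, var(Z_2) = 132.25
By independence, var(T) = (-2)²var(Z_1) + (2)²var(Z_2)
= (-2)²·25 + (2)²·132.25 = 629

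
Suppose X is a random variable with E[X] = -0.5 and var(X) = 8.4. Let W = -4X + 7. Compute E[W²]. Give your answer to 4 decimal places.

E[-4X + 7] = -4·-0.5 + 7 = 9
var(-4X + 7) = (-4)²·8.4 = 134.4
E[W²] = var(W) + (E[W])² = 134.4 + (9)² = 215.4

215.4000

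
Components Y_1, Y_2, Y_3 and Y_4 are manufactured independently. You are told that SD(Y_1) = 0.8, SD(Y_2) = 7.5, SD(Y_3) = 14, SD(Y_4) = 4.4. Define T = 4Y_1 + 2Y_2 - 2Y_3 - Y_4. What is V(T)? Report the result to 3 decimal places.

1038.600

V(Y_1) = 0.64, V(Y_2) = 56.25, V(Y_3) = 196, V(Y_4) = 19.36
By independence, V(T) = (4)²V(Y_1) + (2)²V(Y_2) + (-2)²V(Y_3) + (-1)²V(Y_4)
= (4)²·0.64 + (2)²·56.25 + (-2)²·196 + (-1)²·19.36 = 1038.6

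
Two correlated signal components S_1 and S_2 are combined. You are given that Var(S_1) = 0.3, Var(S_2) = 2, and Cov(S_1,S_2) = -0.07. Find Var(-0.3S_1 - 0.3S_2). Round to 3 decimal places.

Var(-0.3S_1 - 0.3S_2) = (-0.3)²·Var(S_1) + (-0.3)²·Var(S_2) + 2·(-0.3)·(-0.3)·Cov(S_1,S_2)
= 0.09·0.3 + 0.09·2 + 0.18·-0.07 = 0.1944

0.194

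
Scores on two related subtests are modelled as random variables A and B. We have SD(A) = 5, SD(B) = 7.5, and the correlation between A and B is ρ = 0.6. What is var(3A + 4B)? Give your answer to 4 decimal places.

1665.0000

var(A) = (5)² = 25;  var(B) = (7.5)² = 56.25
Cov(A,B) = ρ·SD(A)·SD(B) = 0.6·5·7.5 = 22.5
var(3A + 4B) = (3)²·var(A) + (4)²·var(B) + 2·(3)·(4)·Cov(A,B)
= 9·25 + 16·56.25 + 24·22.5 = 1665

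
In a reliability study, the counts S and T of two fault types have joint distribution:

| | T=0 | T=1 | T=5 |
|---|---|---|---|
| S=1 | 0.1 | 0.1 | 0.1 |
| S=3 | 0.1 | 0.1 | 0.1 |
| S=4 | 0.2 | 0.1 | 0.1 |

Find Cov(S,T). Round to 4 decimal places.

-0.2400

E[S] = 2.8,  E[T] = 1.8
E[ST] = 4.8
Cov(S,T) = E[ST] − E[S]E[T] = 4.8 − (2.8)(1.8) = -0.24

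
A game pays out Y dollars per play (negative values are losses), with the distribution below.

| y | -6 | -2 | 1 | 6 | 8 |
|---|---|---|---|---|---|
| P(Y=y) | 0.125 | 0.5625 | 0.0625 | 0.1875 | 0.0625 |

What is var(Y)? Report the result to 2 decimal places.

17.53

E[Y] = (-6)(0.125) + (-2)(0.5625) + (1)(0.0625) + (6)(0.1875) + (8)(0.0625) = -0.1875
E[Y²] = (-6)²(0.125) + (-2)²(0.5625) + (1)²(0.0625) + (6)²(0.1875) + (8)²(0.0625) = 17.5625
var(Y) = E[Y²] − (E[Y])² = 17.5625 − (-0.1875)² = 17.52734375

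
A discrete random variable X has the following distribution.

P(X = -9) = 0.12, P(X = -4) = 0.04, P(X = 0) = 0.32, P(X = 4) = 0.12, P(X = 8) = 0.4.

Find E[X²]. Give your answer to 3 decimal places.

37.880

E[X²] = (-9)²(0.12) + (-4)²(0.04) + (0)²(0.32) + (4)²(0.12) + (8)²(0.4) = 37.88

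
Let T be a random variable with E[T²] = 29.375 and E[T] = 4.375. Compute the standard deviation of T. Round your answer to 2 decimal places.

3.20

V(T) = 29.375 − (4.375)² = 10.234375
sd(T) = √10.234375 ≈ 3.20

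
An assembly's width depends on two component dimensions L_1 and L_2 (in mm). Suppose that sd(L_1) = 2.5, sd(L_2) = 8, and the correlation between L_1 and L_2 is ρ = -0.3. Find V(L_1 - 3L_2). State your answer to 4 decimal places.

V(L_1) = (2.5)² = 6.25;  V(L_2) = (8)² = 64
cov(L_1,L_2) = ρ·sd(L_1)·sd(L_2) = -0.3·2.5·8 = -6
V(L_1 - 3L_2) = (1)²·V(L_1) + (-3)²·V(L_2) + 2·(1)·(-3)·cov(L_1,L_2)
= 1·6.25 + 9·64 + -6·-6 = 618.25

618.2500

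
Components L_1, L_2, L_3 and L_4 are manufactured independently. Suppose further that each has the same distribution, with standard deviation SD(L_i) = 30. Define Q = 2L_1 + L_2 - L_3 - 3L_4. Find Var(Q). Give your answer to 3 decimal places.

13500.000

Var(L_i) = (30)² = 900
By independence, Var(Q) = (2)²Var(L_1) + (1)²Var(L_2) + (-1)²Var(L_3) + (-3)²Var(L_4)
= (2)²·900 + (1)²·900 + (-1)²·900 + (-3)²·900 = 13500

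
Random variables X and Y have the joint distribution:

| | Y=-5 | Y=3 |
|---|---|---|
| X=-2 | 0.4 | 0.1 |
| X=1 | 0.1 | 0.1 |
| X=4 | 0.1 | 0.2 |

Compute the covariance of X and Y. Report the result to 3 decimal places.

E[X] = 0.4,  E[Y] = -1.8
E[XY] = 3.6
Cov(X,Y) = E[XY] − E[X]E[Y] = 3.6 − (0.4)(-1.8) = 4.32

4.320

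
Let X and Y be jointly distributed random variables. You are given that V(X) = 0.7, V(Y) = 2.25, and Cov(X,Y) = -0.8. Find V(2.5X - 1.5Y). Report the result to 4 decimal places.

V(2.5X - 1.5Y) = (2.5)²·V(X) + (-1.5)²·V(Y) + 2·(2.5)·(-1.5)·Cov(X,Y)
= 6.25·0.7 + 2.25·2.25 + -7.5·-0.8 = 15.4375

15.4375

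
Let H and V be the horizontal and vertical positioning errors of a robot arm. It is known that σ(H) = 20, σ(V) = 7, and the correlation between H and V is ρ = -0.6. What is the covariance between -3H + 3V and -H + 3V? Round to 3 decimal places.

2649.000

var(H) = (20)² = 400;  var(V) = (7)² = 49
cov(H,V) = ρ·σ(H)·σ(V) = -0.6·20·7 = -84
cov(-3H + 3V, -H + 3V) = (-3)(-1)var(H) + (3)(3)var(V) + [(-3)(3) + (3)(-1)]cov(H,V)
= 3·400 + 9·49 + -12·-84 = 2649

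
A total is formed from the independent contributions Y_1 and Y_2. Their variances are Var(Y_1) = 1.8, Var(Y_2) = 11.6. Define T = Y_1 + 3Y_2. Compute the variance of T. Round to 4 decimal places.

106.2000

By independence, Var(T) = (1)²Var(Y_1) + (3)²Var(Y_2)
= (1)²·1.8 + (3)²·11.6 = 106.2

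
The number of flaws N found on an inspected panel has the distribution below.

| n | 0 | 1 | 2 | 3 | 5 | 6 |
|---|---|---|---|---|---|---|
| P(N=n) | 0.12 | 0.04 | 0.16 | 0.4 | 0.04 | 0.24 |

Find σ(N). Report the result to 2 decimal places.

1.92

E[N] = (0)(0.12) + (1)(0.04) + (2)(0.16) + (3)(0.4) + (5)(0.04) + (6)(0.24) = 3.2
E[N²] = (0)²(0.12) + (1)²(0.04) + (2)²(0.16) + (3)²(0.4) + (5)²(0.04) + (6)²(0.24) = 13.92
var(N) = E[N²] − (E[N])² = 13.92 − (3.2)² = 3.68
σ(N) = √3.68 ≈ 1.92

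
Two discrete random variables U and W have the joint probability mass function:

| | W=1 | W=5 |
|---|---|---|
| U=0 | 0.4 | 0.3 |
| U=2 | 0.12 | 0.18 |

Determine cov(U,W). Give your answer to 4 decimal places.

E[U] = 0.6,  E[W] = 2.92
E[UW] = 2.04
cov(U,W) = E[UW] − E[U]E[W] = 2.04 − (0.6)(2.92) = 0.288

0.2880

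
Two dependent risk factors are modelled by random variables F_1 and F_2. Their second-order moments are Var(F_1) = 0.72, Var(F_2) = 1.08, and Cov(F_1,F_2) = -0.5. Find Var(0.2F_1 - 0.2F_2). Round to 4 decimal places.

0.1120

Var(0.2F_1 - 0.2F_2) = (0.2)²·Var(F_1) + (-0.2)²·Var(F_2) + 2·(0.2)·(-0.2)·Cov(F_1,F_2)
= 0.04·0.72 + 0.04·1.08 + -0.08·-0.5 = 0.112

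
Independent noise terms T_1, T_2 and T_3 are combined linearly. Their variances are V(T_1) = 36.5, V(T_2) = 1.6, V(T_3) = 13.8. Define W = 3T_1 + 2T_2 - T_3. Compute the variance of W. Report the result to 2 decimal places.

348.70

By independence, V(W) = (3)²V(T_1) + (2)²V(T_2) + (-1)²V(T_3)
= (3)²·36.5 + (2)²·1.6 + (-1)²·13.8 = 348.7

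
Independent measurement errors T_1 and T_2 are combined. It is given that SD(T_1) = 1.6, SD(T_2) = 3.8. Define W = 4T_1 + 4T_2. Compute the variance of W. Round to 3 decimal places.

Var(T_1) = 2.56, Var(T_2) = 14.44
By independence, Var(W) = (4)²Var(T_1) + (4)²Var(T_2)
= (4)²·2.56 + (4)²·14.44 = 272

272.000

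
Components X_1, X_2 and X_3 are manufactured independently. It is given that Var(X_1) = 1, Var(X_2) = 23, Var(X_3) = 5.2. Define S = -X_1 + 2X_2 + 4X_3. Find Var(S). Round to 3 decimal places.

176.200

By independence, Var(S) = (-1)²Var(X_1) + (2)²Var(X_2) + (4)²Var(X_3)
= (-1)²·1 + (2)²·23 + (4)²·5.2 = 176.2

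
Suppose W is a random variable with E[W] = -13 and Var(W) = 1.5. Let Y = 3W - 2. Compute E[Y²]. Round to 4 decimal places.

1694.5000

E[3W - 2] = 3·-13 − 2 = -41
Var(3W - 2) = (3)²·1.5 = 13.5
E[Y²] = Var(Y) + (E[Y])² = 13.5 + (-41)² = 1694.5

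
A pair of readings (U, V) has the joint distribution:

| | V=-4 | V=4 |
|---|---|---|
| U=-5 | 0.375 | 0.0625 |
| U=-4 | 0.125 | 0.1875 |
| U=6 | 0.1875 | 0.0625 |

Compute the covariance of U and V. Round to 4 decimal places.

-0.6563

E[U] = -1.9375,  E[V] = -1.5
E[UV] = 2.25
Cov(U,V) = E[UV] − E[U]E[V] = 2.25 − (-1.9375)(-1.5) = -0.65625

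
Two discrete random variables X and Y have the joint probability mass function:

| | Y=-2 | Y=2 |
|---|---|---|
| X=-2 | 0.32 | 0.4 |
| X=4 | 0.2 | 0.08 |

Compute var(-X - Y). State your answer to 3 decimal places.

8.640

E[X] = -0.32,  E[Y] = -0.08,  E[XY] = -1.28
var(X) = 7.36 − (-0.32)² = 7.2576;  var(Y) = 4 − (-0.08)² = 3.9936
Cov(X,Y) = -1.28 − (-0.32)(-0.08) = -1.3056
var(-X - Y) = (-1)²·7.2576 + (-1)²·3.9936 + 2·(-1)·(-1)·-1.3056 = 8.64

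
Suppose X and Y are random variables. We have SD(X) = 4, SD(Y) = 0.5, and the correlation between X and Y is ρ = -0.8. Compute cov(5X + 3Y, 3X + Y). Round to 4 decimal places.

218.3500

Var(X) = (4)² = 16;  Var(Y) = (0.5)² = 0.25
cov(X,Y) = ρ·SD(X)·SD(Y) = -0.8·4·0.5 = -1.6
cov(5X + 3Y, 3X + Y) = (5)(3)Var(X) + (3)(1)Var(Y) + [(5)(1) + (3)(3)]cov(X,Y)
= 15·16 + 3·0.25 + 14·-1.6 = 218.35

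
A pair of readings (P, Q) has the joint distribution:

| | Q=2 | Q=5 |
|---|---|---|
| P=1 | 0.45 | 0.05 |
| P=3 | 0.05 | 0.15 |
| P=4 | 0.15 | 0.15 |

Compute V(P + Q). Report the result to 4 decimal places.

5.6275

E[P] = 2.3,  E[Q] = 3.05,  E[PQ] = 7.9
V(P) = 7.1 − (2.3)² = 1.81;  V(Q) = 11.35 − (3.05)² = 2.0475
Cov(P,Q) = 7.9 − (2.3)(3.05) = 0.885
V(P + Q) = (1)²·1.81 + (1)²·2.0475 + 2·(1)·(1)·0.885 = 5.6275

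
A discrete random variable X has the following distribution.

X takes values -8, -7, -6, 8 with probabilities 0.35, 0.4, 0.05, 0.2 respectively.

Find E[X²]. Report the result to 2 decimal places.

E[X²] = (-8)²(0.35) + (-7)²(0.4) + (-6)²(0.05) + (8)²(0.2) = 56.6

56.60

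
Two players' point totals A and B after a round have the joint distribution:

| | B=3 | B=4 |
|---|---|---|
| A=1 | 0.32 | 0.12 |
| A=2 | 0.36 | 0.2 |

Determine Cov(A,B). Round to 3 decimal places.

E[A] = 1.56,  E[B] = 3.32
E[AB] = 5.2
Cov(A,B) = E[AB] − E[A]E[B] = 5.2 − (1.56)(3.32) = 0.0208

0.021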